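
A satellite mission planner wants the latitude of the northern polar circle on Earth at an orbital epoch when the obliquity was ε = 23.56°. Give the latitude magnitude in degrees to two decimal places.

The polar circle is the lowest latitude that experiences at least one full rotation of continuous daylight at the northern-summer solstice; it lies at |ϕ| = 90° − ε = 90° − 23.56° = 66.44°.

66.44°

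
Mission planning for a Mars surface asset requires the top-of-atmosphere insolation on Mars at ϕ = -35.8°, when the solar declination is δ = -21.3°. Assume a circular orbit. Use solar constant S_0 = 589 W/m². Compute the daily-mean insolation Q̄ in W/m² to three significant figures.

Q̄ ≈ 210 W/m²

cos h₀ = −tan(-35.8°) tan(-21.300°) = -0.2812, h₀ = 1.8558 rad.
Bracket: h₀ sin ϕ sin δ + cos ϕ cos δ sin h₀ = 1.8558×-0.58496×-0.36325 + 0.81106×0.93169×0.95965 = 0.394333 + 0.725166 = 1.119499.
Q̄ = (S_0/π) × [bracket] = (589/π) × 1.119499 = 209.9 W/m².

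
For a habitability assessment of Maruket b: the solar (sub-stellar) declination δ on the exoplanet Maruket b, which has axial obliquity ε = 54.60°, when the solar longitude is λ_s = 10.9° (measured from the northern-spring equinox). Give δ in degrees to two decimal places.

sin δ = sin ε · sin λ_s = sin 54.60° × sin 10.9° = 0.154137.
δ = arcsin(0.154137) = +8.87°.

δ = +8.87°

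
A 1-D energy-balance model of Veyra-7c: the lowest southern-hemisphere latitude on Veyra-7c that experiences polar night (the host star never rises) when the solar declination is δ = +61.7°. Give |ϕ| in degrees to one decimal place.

|ϕ| = 28.3°

Polar night requires cos h₀ = −tan ϕ tan δ ≥ 1, i.e. tan ϕ tan δ ≤ −1.
The boundary is |tan ϕ| · |tan δ| = 1, so |ϕ| = 90° − |δ| = 90° − 61.7° = 28.3° in the southern hemisphere.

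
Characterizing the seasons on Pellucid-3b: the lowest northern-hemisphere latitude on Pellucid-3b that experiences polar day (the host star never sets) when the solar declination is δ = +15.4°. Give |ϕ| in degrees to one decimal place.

Polar day requires cos h₀ = −tan ϕ tan δ ≤ −1, i.e. tan ϕ tan δ ≥ 1.
The boundary is |tan ϕ| · |tan δ| = 1, so |ϕ| = 90° − |δ| = 90° − 15.4° = 74.6° in the northern hemisphere.

|ϕ| = 74.6°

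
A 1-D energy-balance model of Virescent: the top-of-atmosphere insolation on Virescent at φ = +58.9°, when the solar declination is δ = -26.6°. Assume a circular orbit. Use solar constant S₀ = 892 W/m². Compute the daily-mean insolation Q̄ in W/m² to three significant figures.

cos H₀ = −tan(+58.9°) tan(-26.600°) = 0.8301, H₀ = 0.5915 rad.
Bracket: H₀ sin φ sin δ + cos φ cos δ sin H₀ = 0.5915×0.85627×-0.44776 + 0.51653×0.89415×0.55758 = -0.226783 + 0.257521 = 0.030738.
Q̄ = (S₀/π) × [bracket] = (892/π) × 0.030738 = 8.728 W/m².

Q̄ ≈ 8.73 W/m²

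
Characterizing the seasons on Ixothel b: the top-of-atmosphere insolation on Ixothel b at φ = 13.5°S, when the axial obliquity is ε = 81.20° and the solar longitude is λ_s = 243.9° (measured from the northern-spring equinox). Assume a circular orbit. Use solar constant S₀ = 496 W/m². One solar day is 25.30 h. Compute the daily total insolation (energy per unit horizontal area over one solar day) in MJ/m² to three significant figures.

Solar declination: sin δ = sin ε · sin λ_s = sin 81.20° × sin 243.9° = -0.88746, so δ = -62.555°.
cos H₀ = −tan(-13.5°) tan(-62.555°) = -0.4623, H₀ = 2.0514 rad.
Bracket: H₀ sin φ sin δ + cos φ cos δ sin H₀ = 2.0514×-0.23345×-0.88746 + 0.97237×0.46089×0.88674 = 0.425004 + 0.397398 = 0.822402.
Q̄ = (S₀/π) × [bracket] = (496/π) × 0.822402 = 129.84 W/m².
Daily total = Q̄ × 25.30 h × 3600 s/h = 129.84 × 25.30 × 3600 / 10⁶ = 11.83 MJ/m².

11.8 MJ/m²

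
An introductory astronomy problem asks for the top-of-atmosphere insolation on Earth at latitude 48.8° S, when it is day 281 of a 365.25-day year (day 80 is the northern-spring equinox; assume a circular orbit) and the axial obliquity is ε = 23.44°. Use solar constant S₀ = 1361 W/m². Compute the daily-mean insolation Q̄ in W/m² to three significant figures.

Solar longitude: λ_s = 360° × (281 − 80)/365.25 = 198.111°.
sin δ = sin 23.44° × sin 198.111° = -0.12366, so δ = -7.103°.
cos H₀ = −tan(-48.8°) tan(-7.103°) = -0.1423, H₀ = 1.7136 rad.
Bracket: H₀ sin φ sin δ + cos φ cos δ sin H₀ = 1.7136×-0.75241×-0.12366 + 0.65869×0.99233×0.98982 = 0.159439 + 0.646984 = 0.806423.
Q̄ = (S₀/π) × [bracket] = (1361/π) × 0.806423 = 349.4 W/m².

Q̄ ≈ 349 W/m²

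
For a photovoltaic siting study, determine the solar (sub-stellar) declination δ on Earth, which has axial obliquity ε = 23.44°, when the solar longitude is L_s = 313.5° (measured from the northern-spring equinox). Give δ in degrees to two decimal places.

δ = -16.77°

sin δ = sin ε · sin L_s = sin 23.44° × sin 313.5° = -0.288546.
δ = arcsin(-0.288546) = -16.77°.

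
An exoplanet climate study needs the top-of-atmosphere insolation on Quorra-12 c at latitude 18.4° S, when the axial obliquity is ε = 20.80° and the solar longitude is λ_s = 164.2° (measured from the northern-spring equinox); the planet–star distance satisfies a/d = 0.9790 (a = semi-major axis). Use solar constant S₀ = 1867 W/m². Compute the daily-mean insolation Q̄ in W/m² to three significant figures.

Solar declination: sin δ = sin ε · sin λ_s = sin 20.80° × sin 164.2° = 0.09669, so δ = +5.549°.
cos H₀ = −tan(-18.4°) tan(+5.549°) = 0.0323, H₀ = 1.5385 rad.
Bracket: H₀ sin φ sin δ + cos φ cos δ sin H₀ = 1.5385×-0.31565×0.09669 + 0.94888×0.99531×0.99948 = -0.046955 + 0.943939 = 0.896984.
Inverse-square distance factor (a/d)² = 0.9790² = 0.958441.
Q̄ = (S₀/π) × 0.958441 × [bracket] = (1867/π) × 0.958441 × 0.896984 = 510.9 W/m².

Q̄ ≈ 511 W/m²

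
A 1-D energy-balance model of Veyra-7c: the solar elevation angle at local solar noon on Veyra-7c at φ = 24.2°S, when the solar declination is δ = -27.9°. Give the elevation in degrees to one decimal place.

At local noon the hour angle is zero, so the zenith angle equals |φ − δ| = |-24.2° − (-27.900°)| = 3.700°.
Elevation = 90° − 3.700° = 86.3°.

86.3°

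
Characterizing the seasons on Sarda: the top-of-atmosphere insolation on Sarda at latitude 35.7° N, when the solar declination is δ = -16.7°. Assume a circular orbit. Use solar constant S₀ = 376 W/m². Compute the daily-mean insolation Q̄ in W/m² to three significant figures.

cos H₀ = −tan(+35.7°) tan(-16.700°) = 0.2156, H₀ = 1.3535 rad.
Bracket: H₀ sin φ sin δ + cos φ cos δ sin H₀ = 1.3535×0.58354×-0.28736 + 0.81208×0.95782×0.97649 = -0.226963 + 0.759540 = 0.532577.
Q̄ = (S₀/π) × [bracket] = (376/π) × 0.532577 = 63.74 W/m².

Q̄ ≈ 63.7 W/m²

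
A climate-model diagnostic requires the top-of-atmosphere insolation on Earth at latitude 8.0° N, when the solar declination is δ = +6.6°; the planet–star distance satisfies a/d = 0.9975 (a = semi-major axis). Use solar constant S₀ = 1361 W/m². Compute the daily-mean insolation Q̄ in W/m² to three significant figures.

cos H₀ = −tan(+8.0°) tan(+6.600°) = -0.0163, H₀ = 1.5871 rad.
Bracket: H₀ sin φ sin δ + cos φ cos δ sin H₀ = 1.5871×0.13917×0.11494 + 0.99027×0.99337×0.99987 = 0.025388 + 0.983577 = 1.008965.
Inverse-square distance factor (a/d)² = 0.9975² = 0.995006.
Q̄ = (S₀/π) × 0.995006 × [bracket] = (1361/π) × 0.995006 × 1.008965 = 434.9 W/m².

Q̄ ≈ 435 W/m²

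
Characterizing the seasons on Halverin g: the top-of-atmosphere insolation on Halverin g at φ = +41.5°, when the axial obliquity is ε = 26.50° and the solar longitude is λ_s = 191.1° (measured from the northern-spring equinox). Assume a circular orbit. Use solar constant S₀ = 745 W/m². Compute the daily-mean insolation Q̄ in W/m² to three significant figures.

Q̄ ≈ 156 W/m²

Solar declination: sin δ = sin ε · sin λ_s = sin 26.50° × sin 191.1° = -0.08590, so δ = -4.928°.
cos H₀ = −tan(+41.5°) tan(-4.928°) = 0.0763, H₀ = 1.4944 rad.
Bracket: H₀ sin φ sin δ + cos φ cos δ sin H₀ = 1.4944×0.66262×-0.08590 + 0.74896×0.99630×0.99709 = -0.085060 + 0.744017 = 0.658957.
Q̄ = (S₀/π) × [bracket] = (745/π) × 0.658957 = 156.3 W/m².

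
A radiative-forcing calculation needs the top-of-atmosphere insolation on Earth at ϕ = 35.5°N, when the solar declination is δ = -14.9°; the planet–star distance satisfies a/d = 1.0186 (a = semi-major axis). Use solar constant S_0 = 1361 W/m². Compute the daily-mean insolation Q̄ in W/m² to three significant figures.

cos h₀ = −tan(+35.5°) tan(-14.900°) = 0.1898, h₀ = 1.3798 rad.
Bracket: h₀ sin ϕ sin δ + cos ϕ cos δ sin h₀ = 1.3798×0.58070×-0.25713 + 0.81412×0.96638×0.98182 = -0.206025 + 0.772446 = 0.566421.
Inverse-square distance factor (a/d)² = 1.0186² = 1.037546.
Q̄ = (S_0/π) × 1.037546 × [bracket] = (1361/π) × 1.037546 × 0.566421 = 254.6 W/m².

Q̄ ≈ 255 W/m²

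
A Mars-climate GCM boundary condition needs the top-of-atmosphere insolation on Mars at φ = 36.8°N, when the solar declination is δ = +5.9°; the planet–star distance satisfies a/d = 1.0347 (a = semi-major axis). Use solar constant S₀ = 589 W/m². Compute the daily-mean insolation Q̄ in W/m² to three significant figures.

Q̄ ≈ 180 W/m²

cos H₀ = −tan(+36.8°) tan(+5.900°) = -0.0773, H₀ = 1.6482 rad.
Bracket: H₀ sin φ sin δ + cos φ cos δ sin H₀ = 1.6482×0.59902×0.10279 + 0.80073×0.99470×0.99701 = 0.101485 + 0.794105 = 0.895590.
Inverse-square distance factor (a/d)² = 1.0347² = 1.070604.
Q̄ = (S₀/π) × 1.070604 × [bracket] = (589/π) × 1.070604 × 0.895590 = 179.8 W/m².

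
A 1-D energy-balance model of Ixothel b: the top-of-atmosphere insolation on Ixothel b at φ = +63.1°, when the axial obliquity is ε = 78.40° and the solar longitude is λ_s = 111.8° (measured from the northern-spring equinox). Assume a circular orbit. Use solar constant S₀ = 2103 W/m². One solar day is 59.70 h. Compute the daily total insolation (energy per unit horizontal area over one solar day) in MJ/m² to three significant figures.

Solar declination: sin δ = sin ε · sin λ_s = sin 78.40° × sin 111.8° = 0.90952, so δ = +65.439°.
cos H₀ = −tan(+63.1°) tan(+65.439°) = -4.3131 ≤ −1 ⇒ polar day, H₀ = π.
Bracket: H₀ sin φ sin δ + cos φ cos δ sin H₀ = 3.1416×0.89180×0.90952 + 0.45243×0.41566×0.00000 = 2.548183 + 0.000000 = 2.548183.
Q̄ = (S₀/π) × [bracket] = (2103/π) × 2.548183 = 1705.8 W/m².
Daily total = Q̄ × 59.70 h × 3600 s/h = 1705.8 × 59.70 × 3600 / 10⁶ = 366.6 MJ/m².

367 MJ/m²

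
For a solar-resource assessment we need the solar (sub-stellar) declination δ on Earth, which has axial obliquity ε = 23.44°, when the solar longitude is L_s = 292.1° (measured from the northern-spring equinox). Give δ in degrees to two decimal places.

sin δ = sin ε · sin L_s = sin 23.44° × sin 292.1° = -0.368562.
δ = arcsin(-0.368562) = -21.63°.

δ = -21.63°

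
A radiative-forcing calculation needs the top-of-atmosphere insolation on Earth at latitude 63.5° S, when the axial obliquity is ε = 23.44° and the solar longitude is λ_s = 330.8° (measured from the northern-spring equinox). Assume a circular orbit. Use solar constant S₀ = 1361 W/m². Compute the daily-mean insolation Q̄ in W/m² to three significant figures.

Solar declination: sin δ = sin ε · sin λ_s = sin 23.44° × sin 330.8° = -0.19406, so δ = -11.190°.
cos H₀ = −tan(-63.5°) tan(-11.190°) = -0.3968, H₀ = 1.9788 rad.
Bracket: H₀ sin φ sin δ + cos φ cos δ sin H₀ = 1.9788×-0.89493×-0.19406 + 0.44620×0.98099×0.91791 = 0.343658 + 0.401785 = 0.745443.
Q̄ = (S₀/π) × [bracket] = (1361/π) × 0.745443 = 322.9 W/m².

Q̄ ≈ 323 W/m²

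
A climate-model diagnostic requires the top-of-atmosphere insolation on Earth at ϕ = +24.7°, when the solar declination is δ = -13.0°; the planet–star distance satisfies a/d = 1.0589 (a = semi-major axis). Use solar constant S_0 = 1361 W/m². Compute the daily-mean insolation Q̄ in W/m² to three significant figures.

Q̄ ≈ 361 W/m²

cos h₀ = −tan(+24.7°) tan(-13.000°) = 0.1062, h₀ = 1.4644 rad.
Bracket: h₀ sin ϕ sin δ + cos ϕ cos δ sin h₀ = 1.4644×0.41787×-0.22495 + 0.90851×0.97437×0.99435 = -0.137653 + 0.880223 = 0.742570.
Inverse-square distance factor (a/d)² = 1.0589² = 1.121269.
Q̄ = (S_0/π) × 1.121269 × [bracket] = (1361/π) × 1.121269 × 0.742570 = 360.7 W/m².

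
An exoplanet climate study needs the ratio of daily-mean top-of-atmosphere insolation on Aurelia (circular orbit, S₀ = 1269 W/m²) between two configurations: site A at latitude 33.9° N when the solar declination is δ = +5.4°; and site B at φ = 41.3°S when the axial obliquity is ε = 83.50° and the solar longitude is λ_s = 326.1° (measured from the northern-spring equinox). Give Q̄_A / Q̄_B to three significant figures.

— Configuration A (φ=+33.9°):
cos H₀ = −tan(+33.9°) tan(+5.400°) = -0.0635, H₀ = 1.6344 rad.
Bracket: H₀ sin φ sin δ + cos φ cos δ sin H₀ = 1.6344×0.55775×0.09411 + 0.83001×0.99556×0.99798 = 0.085789 + 0.824656 = 0.910445.
Q̄ = (S₀/π) × [bracket] = (1269/π) × 0.910445 = 367.76 W/m².
— Configuration B (φ=-41.3°):
Solar declination: sin δ = sin ε · sin λ_s = sin 83.50° × sin 326.1° = -0.55416, so δ = -33.653°.
cos H₀ = −tan(-41.3°) tan(-33.653°) = -0.5849, H₀ = 2.1955 rad.
Bracket: H₀ sin φ sin δ + cos φ cos δ sin H₀ = 2.1955×-0.66000×-0.55416 + 0.75126×0.83241×0.81114 = 0.802994 + 0.507252 = 1.310246.
Q̄ = (S₀/π) × [bracket] = (1269/π) × 1.310246 = 529.25 W/m².
Ratio Q̄_A / Q̄_B = 367.76 / 529.25 = 0.6949.

Q̄_A / Q̄_B ≈ 0.695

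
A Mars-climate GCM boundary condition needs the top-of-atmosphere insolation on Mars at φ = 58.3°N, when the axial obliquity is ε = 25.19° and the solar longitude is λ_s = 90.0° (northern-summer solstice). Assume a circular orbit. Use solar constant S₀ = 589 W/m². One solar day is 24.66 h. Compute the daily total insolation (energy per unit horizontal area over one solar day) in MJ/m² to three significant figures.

19.8 MJ/m²

Solar declination: sin δ = sin ε · sin λ_s = sin 25.19° × sin 90.0° = 0.42562, so δ = +25.190°.
cos H₀ = −tan(+58.3°) tan(+25.190°) = -0.7616, H₀ = 2.4365 rad.
Bracket: H₀ sin φ sin δ + cos φ cos δ sin H₀ = 2.4365×0.85081×0.42562 + 0.52547×0.90490×0.64809 = 0.882310 + 0.308165 = 1.190475.
Q̄ = (S₀/π) × [bracket] = (589/π) × 1.190475 = 223.20 W/m².
Daily total = Q̄ × 24.66 h × 3600 s/h = 223.20 × 24.66 × 3600 / 10⁶ = 19.81 MJ/m².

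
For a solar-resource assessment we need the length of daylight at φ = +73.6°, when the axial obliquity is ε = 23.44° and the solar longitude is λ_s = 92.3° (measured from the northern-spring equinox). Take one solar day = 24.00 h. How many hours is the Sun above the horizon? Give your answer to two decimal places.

Solar declination: sin δ = sin ε · sin λ_s = sin 23.44° × sin 92.3° = 0.39747, so δ = +23.420°.
Sunrise equation: cos H₀ = −tan φ · tan δ = -1.4717 ≤ −1, so the Sun never sets (polar day) and H₀ = π.
Daylight = 2H₀/(2π) × 24.00 h = (3.1416/π) × 24.00 = 24.00 h.

24.00 h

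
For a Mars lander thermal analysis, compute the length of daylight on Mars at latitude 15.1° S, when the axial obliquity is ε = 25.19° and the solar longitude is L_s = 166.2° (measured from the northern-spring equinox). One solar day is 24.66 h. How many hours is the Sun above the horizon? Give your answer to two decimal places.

12.11 h

Solar declination: sin δ = sin ε · sin L_s = sin 25.19° × sin 166.2° = 0.10152, so δ = +5.827°.
cos h₀ = −tan ϕ · tan δ = −tan(-15.1°) × tan(+5.827°) = 0.0275, so h₀ = 1.5433 rad = 88.42°.
Daylight = 2h₀/(2π) × 24.66 h = (1.5433/π) × 24.66 = 12.11 h.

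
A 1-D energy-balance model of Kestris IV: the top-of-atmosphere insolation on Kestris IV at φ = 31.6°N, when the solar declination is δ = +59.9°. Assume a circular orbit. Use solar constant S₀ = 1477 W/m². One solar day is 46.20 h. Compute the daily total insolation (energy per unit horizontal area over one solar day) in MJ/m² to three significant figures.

111 MJ/m²

cos H₀ = −tan(+31.6°) tan(+59.900°) = -1.0613 ≤ −1 ⇒ polar day, H₀ = π.
Bracket: H₀ sin φ sin δ + cos φ cos δ sin H₀ = 3.1416×0.52399×0.86515 + 0.85173×0.50151×0.00000 = 1.424181 + 0.000000 = 1.424181.
Q̄ = (S₀/π) × [bracket] = (1477/π) × 1.424181 = 669.57 W/m².
Daily total = Q̄ × 46.20 h × 3600 s/h = 669.57 × 46.20 × 3600 / 10⁶ = 111.4 MJ/m².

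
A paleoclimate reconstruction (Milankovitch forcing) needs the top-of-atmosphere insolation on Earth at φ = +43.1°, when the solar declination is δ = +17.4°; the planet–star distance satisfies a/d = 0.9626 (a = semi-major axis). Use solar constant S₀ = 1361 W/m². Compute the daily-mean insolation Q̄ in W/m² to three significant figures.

Q̄ ≈ 421 W/m²

cos H₀ = −tan(+43.1°) tan(+17.400°) = -0.2933, H₀ = 1.8684 rad.
Bracket: H₀ sin φ sin δ + cos φ cos δ sin H₀ = 1.8684×0.68327×0.29904 + 0.73016×0.95424×0.95603 = 0.381761 + 0.666112 = 1.047873.
Inverse-square distance factor (a/d)² = 0.9626² = 0.926599.
Q̄ = (S₀/π) × 0.926599 × [bracket] = (1361/π) × 0.926599 × 1.047873 = 420.6 W/m².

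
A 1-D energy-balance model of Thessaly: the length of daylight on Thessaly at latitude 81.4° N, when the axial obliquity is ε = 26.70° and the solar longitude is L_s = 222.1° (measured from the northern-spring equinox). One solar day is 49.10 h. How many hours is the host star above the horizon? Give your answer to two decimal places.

Solar declination: sin δ = sin ε · sin L_s = sin 26.70° × sin 222.1° = -0.30124, so δ = -17.532°.
cos h₀ = −tan ϕ · tan δ = 2.0889 ≥ 1, so the host star never rises (polar night) and h₀ = 0.
Daylight = 2h₀/(2π) × 49.10 h = (0.0000/π) × 49.10 = 0.00 h.

0.00 h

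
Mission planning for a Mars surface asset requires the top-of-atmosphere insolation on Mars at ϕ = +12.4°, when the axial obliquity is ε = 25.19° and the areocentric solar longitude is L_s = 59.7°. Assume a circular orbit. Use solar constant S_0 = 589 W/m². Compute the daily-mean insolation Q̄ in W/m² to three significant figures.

Q̄ ≈ 194 W/m²

sin δ = sin 25.19° × sin 59.7° = 0.36748, so δ = +21.560°.
cos h₀ = −tan(+12.4°) tan(+21.560°) = -0.0869, h₀ = 1.6578 rad.
Bracket: h₀ sin ϕ sin δ + cos ϕ cos δ sin h₀ = 1.6578×0.21474×0.36748 + 0.97667×0.93003×0.99622 = 0.130821 + 0.904899 = 1.035720.
Q̄ = (S_0/π) × [bracket] = (589/π) × 1.035720 = 194.2 W/m².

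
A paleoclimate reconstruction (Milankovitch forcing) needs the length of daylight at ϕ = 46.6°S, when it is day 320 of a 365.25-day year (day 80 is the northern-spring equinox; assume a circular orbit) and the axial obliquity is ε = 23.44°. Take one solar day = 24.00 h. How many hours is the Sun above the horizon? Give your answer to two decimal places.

14.91 h

Solar longitude: L_s = 360° × (320 − 80)/365.25 = 236.550°.
sin δ = sin 23.44° × sin 236.550° = -0.33190, so δ = -19.384°.
cos h₀ = −tan ϕ · tan δ = −tan(-46.6°) × tan(-19.384°) = -0.3721, so h₀ = 1.9520 rad = 111.84°.
Daylight = 2h₀/(2π) × 24.00 h = (1.9520/π) × 24.00 = 14.91 h.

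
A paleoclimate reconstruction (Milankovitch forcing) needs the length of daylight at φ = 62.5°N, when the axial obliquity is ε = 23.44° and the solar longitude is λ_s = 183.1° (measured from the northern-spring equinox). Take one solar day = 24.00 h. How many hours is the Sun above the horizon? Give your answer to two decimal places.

11.68 h

Solar declination: sin δ = sin ε · sin λ_s = sin 23.44° × sin 183.1° = -0.02151, so δ = -1.233°.
cos H₀ = −tan φ · tan δ = −tan(+62.5°) × tan(-1.233°) = 0.0413, so H₀ = 1.5295 rad = 87.63°.
Daylight = 2H₀/(2π) × 24.00 h = (1.5295/π) × 24.00 = 11.68 h.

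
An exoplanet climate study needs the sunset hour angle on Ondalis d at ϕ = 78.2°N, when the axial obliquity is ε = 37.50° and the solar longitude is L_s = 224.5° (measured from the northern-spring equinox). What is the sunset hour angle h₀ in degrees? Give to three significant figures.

Solar declination: sin δ = sin ε · sin L_s = sin 37.50° × sin 224.5° = -0.42669, so δ = -25.257°.
cos h₀ = −tan ϕ · tan δ = 2.2583 ≥ 1, so the host star never rises (polar night) and h₀ = 0.

h₀ = 0.00°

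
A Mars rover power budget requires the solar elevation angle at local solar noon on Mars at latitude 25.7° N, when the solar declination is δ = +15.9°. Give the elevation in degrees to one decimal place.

80.2°

At local noon the hour angle is zero, so the zenith angle equals |φ − δ| = |+25.7° − (+15.900°)| = 9.800°.
Elevation = 90° − 9.800° = 80.2°.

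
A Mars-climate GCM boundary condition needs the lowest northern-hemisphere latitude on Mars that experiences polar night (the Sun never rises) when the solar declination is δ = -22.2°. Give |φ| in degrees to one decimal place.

|φ| = 67.8°

Polar night requires cos H₀ = −tan φ tan δ ≥ 1, i.e. tan φ tan δ ≤ −1.
The boundary is |tan φ| · |tan δ| = 1, so |φ| = 90° − |δ| = 90° − 22.2° = 67.8° in the northern hemisphere.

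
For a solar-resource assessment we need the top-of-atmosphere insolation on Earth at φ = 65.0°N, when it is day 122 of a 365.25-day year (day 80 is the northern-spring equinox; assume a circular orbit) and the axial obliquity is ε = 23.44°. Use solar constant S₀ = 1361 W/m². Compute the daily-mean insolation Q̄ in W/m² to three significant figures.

Solar longitude: λ_s = 360° × (122 − 80)/365.25 = 41.396°.
sin δ = sin 23.44° × sin 41.396° = 0.26304, so δ = +15.251°.
cos H₀ = −tan(+65.0°) tan(+15.251°) = -0.5847, H₀ = 2.1953 rad.
Bracket: H₀ sin φ sin δ + cos φ cos δ sin H₀ = 2.1953×0.90631×0.26304 + 0.42262×0.96478×0.81126 = 0.523350 + 0.330779 = 0.854129.
Q̄ = (S₀/π) × [bracket] = (1361/π) × 0.854129 = 370.0 W/m².

Q̄ ≈ 370 W/m²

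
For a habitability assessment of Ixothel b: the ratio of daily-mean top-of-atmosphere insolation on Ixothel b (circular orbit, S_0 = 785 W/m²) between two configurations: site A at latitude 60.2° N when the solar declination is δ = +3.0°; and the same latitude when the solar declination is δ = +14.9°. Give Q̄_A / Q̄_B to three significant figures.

Q̄_A / Q̄_B ≈ 0.645

— Configuration A (ϕ=+60.2°):
cos h₀ = −tan(+60.2°) tan(+3.000°) = -0.0915, h₀ = 1.6624 rad.
Bracket: h₀ sin ϕ sin δ + cos ϕ cos δ sin h₀ = 1.6624×0.86777×0.05234 + 0.49697×0.99863×0.99580 = 0.075505 + 0.494205 = 0.569710.
Q̄ = (S_0/π) × [bracket] = (785/π) × 0.569710 = 142.36 W/m².
— Configuration B (ϕ=+60.2°):
cos h₀ = −tan(+60.2°) tan(+14.900°) = -0.4646, h₀ = 2.0540 rad.
Bracket: h₀ sin ϕ sin δ + cos ϕ cos δ sin h₀ = 2.0540×0.86777×0.25713 + 0.49697×0.96638×0.88552 = 0.458308 + 0.425281 = 0.883589.
Q̄ = (S_0/π) × [bracket] = (785/π) × 0.883589 = 220.79 W/m².
Ratio Q̄_A / Q̄_B = 142.36 / 220.79 = 0.6448.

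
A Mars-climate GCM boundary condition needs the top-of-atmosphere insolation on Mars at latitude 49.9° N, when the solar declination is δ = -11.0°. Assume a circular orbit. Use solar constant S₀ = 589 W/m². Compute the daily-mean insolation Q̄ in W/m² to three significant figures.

cos H₀ = −tan(+49.9°) tan(-11.000°) = 0.2308, H₀ = 1.3379 rad.
Bracket: H₀ sin φ sin δ + cos φ cos δ sin H₀ = 1.3379×0.76492×-0.19081 + 0.64412×0.98163×0.97299 = -0.195272 + 0.615209 = 0.419937.
Q̄ = (S₀/π) × [bracket] = (589/π) × 0.419937 = 78.73 W/m².

Q̄ ≈ 78.7 W/m²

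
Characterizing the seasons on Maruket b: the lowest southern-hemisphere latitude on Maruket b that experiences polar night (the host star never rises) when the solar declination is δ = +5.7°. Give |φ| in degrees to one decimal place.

|φ| = 84.3°

Polar night requires cos H₀ = −tan φ tan δ ≥ 1, i.e. tan φ tan δ ≤ −1.
The boundary is |tan φ| · |tan δ| = 1, so |φ| = 90° − |δ| = 90° − 5.7° = 84.3° in the southern hemisphere.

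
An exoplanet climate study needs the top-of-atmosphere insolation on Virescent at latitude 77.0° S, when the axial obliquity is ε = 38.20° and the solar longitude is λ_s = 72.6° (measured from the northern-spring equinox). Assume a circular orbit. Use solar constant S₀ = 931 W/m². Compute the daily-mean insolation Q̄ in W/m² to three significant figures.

Q̄ ≈ 0.00 W/m²

Solar declination: sin δ = sin ε · sin λ_s = sin 38.20° × sin 72.6° = 0.59011, so δ = +36.165°.
cos H₀ = −tan(-77.0°) tan(+36.165°) = 3.1661 ≥ 1 ⇒ polar night, H₀ = 0 and Q̄ = 0.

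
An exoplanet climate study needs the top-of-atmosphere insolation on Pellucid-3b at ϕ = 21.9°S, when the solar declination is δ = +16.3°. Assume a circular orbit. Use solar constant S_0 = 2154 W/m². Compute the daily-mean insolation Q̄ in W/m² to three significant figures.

cos h₀ = −tan(-21.9°) tan(+16.300°) = 0.1176, h₀ = 1.4530 rad.
Bracket: h₀ sin ϕ sin δ + cos ϕ cos δ sin h₀ = 1.4530×-0.37299×0.28067 + 0.92784×0.95981×0.99307 = -0.152110 + 0.884379 = 0.732269.
Q̄ = (S_0/π) × [bracket] = (2154/π) × 0.732269 = 502.1 W/m².

Q̄ ≈ 502 W/m²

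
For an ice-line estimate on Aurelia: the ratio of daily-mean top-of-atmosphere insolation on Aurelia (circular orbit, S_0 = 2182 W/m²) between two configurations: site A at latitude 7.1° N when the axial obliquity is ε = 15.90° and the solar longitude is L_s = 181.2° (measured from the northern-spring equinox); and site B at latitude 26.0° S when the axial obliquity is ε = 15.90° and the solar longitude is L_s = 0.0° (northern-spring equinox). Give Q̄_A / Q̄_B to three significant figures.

Q̄_A / Q̄_B ≈ 1.10

— Configuration A (ϕ=+7.1°):
Solar declination: sin δ = sin ε · sin L_s = sin 15.90° × sin 181.2° = -0.00574, so δ = -0.329°.
cos h₀ = −tan(+7.1°) tan(-0.329°) = 0.0007, h₀ = 1.5701 rad.
Bracket: h₀ sin ϕ sin δ + cos ϕ cos δ sin h₀ = 1.5701×0.12360×-0.00574 + 0.99233×0.99998×1.00000 = -0.001114 + 0.992310 = 0.991196.
Q̄ = (S_0/π) × [bracket] = (2182/π) × 0.991196 = 688.44 W/m².
— Configuration B (ϕ=-26.0°):
Solar declination: sin δ = sin ε · sin L_s = sin 15.90° × sin 0.0° = 0.00000, so δ = +0.000°.
cos h₀ = −tan(-26.0°) tan(+0.000°) = 0.0000, h₀ = 1.5708 rad.
Bracket: h₀ sin ϕ sin δ + cos ϕ cos δ sin h₀ = 1.5708×-0.43837×0.00000 + 0.89879×1.00000×1.00000 = -0.000000 + 0.898790 = 0.898790.
Q̄ = (S_0/π) × [bracket] = (2182/π) × 0.898790 = 624.26 W/m².
Ratio Q̄_A / Q̄_B = 688.44 / 624.26 = 1.103.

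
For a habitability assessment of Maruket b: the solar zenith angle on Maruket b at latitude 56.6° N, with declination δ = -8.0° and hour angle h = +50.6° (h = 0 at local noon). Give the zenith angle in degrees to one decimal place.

cos θ_z = sin ϕ sin δ + cos ϕ cos δ cos h = -0.116188 + 0.346007 = 0.229819.
θ_z = arccos(0.229819) = 76.7°.

θ_z = 76.7°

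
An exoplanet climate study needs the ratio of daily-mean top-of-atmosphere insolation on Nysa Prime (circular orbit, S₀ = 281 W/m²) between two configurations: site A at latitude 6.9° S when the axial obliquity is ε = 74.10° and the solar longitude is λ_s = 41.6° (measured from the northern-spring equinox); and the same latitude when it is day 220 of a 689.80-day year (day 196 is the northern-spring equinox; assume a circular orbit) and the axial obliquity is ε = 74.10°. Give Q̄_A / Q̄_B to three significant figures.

— Configuration A (φ=-6.9°):
Solar declination: sin δ = sin ε · sin λ_s = sin 74.10° × sin 41.6° = 0.63853, so δ = +39.682°.
cos H₀ = −tan(-6.9°) tan(+39.682°) = 0.1004, H₀ = 1.4702 rad.
Bracket: H₀ sin φ sin δ + cos φ cos δ sin H₀ = 1.4702×-0.12014×0.63853 + 0.99276×0.76960×0.99495 = -0.112783 + 0.760170 = 0.647387.
Q̄ = (S₀/π) × [bracket] = (281/π) × 0.647387 = 57.906 W/m².
— Configuration B (φ=-6.9°):
Solar longitude: λ_s = 360° × (220 − 196)/689.80 = 12.525°.
sin δ = sin 74.10° × sin 12.525° = 0.20857, so δ = +12.039°.
cos H₀ = −tan(-6.9°) tan(+12.039°) = 0.0258, H₀ = 1.5450 rad.
Bracket: H₀ sin φ sin δ + cos φ cos δ sin H₀ = 1.5450×-0.12014×0.20857 + 0.99276×0.97801×0.99967 = -0.038714 + 0.970609 = 0.931895.
Q̄ = (S₀/π) × [bracket] = (281/π) × 0.931895 = 83.353 W/m².
Ratio Q̄_A / Q̄_B = 57.906 / 83.353 = 0.6947.

Q̄_A / Q̄_B ≈ 0.695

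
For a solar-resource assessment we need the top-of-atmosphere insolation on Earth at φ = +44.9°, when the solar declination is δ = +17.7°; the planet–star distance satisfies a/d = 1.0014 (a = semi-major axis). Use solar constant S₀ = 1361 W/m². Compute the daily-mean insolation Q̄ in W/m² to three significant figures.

cos H₀ = −tan(+44.9°) tan(+17.700°) = -0.3180, H₀ = 1.8944 rad.
Bracket: H₀ sin φ sin δ + cos φ cos δ sin H₀ = 1.8944×0.70587×0.30403 + 0.70834×0.95266×0.94808 = 0.406549 + 0.639771 = 1.046320.
Inverse-square distance factor (a/d)² = 1.0014² = 1.002802.
Q̄ = (S₀/π) × 1.002802 × [bracket] = (1361/π) × 1.002802 × 1.046320 = 454.6 W/m².

Q̄ ≈ 455 W/m²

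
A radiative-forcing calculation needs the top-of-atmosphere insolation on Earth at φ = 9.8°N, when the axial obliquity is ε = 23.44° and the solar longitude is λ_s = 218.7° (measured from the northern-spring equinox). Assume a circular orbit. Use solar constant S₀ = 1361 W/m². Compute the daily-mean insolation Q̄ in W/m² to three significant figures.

Q̄ ≈ 385 W/m²

Solar declination: sin δ = sin ε · sin λ_s = sin 23.44° × sin 218.7° = -0.24871, so δ = -14.401°.
cos H₀ = −tan(+9.8°) tan(-14.401°) = 0.0444, H₀ = 1.5264 rad.
Bracket: H₀ sin φ sin δ + cos φ cos δ sin H₀ = 1.5264×0.17021×-0.24871 + 0.98541×0.96858×0.99902 = -0.064617 + 0.953513 = 0.888896.
Q̄ = (S₀/π) × [bracket] = (1361/π) × 0.888896 = 385.1 W/m².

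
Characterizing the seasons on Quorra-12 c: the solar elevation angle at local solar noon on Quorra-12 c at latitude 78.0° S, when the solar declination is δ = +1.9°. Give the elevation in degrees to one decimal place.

10.1°

At local noon the hour angle is zero, so the zenith angle equals |ϕ − δ| = |-78.0° − (+1.900°)| = 79.900°.
Elevation = 90° − 79.900° = 10.1°.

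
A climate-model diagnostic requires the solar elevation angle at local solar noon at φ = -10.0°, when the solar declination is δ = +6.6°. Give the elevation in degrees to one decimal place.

At local noon the hour angle is zero, so the zenith angle equals |φ − δ| = |-10.0° − (+6.600°)| = 16.600°.
Elevation = 90° − 16.600° = 73.4°.

73.4°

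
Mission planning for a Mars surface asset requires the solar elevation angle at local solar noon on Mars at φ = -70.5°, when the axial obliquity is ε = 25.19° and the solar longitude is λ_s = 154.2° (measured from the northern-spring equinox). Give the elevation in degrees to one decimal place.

8.8°

Solar declination: sin δ = sin ε · sin λ_s = sin 25.19° × sin 154.2° = 0.18524, so δ = +10.675°.
At local noon the hour angle is zero, so the zenith angle equals |φ − δ| = |-70.5° − (+10.675°)| = 81.175°.
Elevation = 90° − 81.175° = 8.8°.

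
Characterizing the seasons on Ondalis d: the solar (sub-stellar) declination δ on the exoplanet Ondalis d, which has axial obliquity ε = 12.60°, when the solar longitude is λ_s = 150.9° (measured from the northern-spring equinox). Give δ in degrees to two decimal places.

sin δ = sin ε · sin λ_s = sin 12.60° × sin 150.9° = 0.106091.
δ = arcsin(0.106091) = +6.09°.

δ = +6.09°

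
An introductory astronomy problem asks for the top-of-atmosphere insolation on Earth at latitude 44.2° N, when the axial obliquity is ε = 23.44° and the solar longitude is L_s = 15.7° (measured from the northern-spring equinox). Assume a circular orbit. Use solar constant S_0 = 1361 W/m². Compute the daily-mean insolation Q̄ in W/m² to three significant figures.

Q̄ ≈ 362 W/m²

Solar declination: sin δ = sin ε · sin L_s = sin 23.44° × sin 15.7° = 0.10764, so δ = +6.179°.
cos h₀ = −tan(+44.2°) tan(+6.179°) = -0.1053, h₀ = 1.6763 rad.
Bracket: h₀ sin ϕ sin δ + cos ϕ cos δ sin h₀ = 1.6763×0.69717×0.10764 + 0.71691×0.99419×0.99444 = 0.125795 + 0.708782 = 0.834577.
Q̄ = (S_0/π) × [bracket] = (1361/π) × 0.834577 = 361.6 W/m².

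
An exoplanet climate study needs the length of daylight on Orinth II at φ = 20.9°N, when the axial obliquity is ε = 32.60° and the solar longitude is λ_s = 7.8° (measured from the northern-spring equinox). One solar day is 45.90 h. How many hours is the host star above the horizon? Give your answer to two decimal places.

23.36 h

Solar declination: sin δ = sin ε · sin λ_s = sin 32.60° × sin 7.8° = 0.07312, so δ = +4.193°.
cos H₀ = −tan φ · tan δ = −tan(+20.9°) × tan(+4.193°) = -0.0280, so H₀ = 1.5988 rad = 91.60°.
Daylight = 2H₀/(2π) × 45.90 h = (1.5988/π) × 45.90 = 23.36 h.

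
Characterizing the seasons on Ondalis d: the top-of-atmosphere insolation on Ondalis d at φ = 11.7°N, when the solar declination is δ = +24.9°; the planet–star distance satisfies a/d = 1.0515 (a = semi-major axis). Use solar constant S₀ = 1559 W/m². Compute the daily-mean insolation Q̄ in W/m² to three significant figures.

cos H₀ = −tan(+11.7°) tan(+24.900°) = -0.0961, H₀ = 1.6671 rad.
Bracket: H₀ sin φ sin δ + cos φ cos δ sin H₀ = 1.6671×0.20279×0.42104 + 0.97922×0.90704×0.99537 = 0.142342 + 0.884079 = 1.026421.
Inverse-square distance factor (a/d)² = 1.0515² = 1.105652.
Q̄ = (S₀/π) × 1.105652 × [bracket] = (1559/π) × 1.105652 × 1.026421 = 563.2 W/m².

Q̄ ≈ 563 W/m²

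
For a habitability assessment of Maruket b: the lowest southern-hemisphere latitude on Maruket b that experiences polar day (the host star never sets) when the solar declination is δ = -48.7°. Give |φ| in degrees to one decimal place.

Polar day requires cos H₀ = −tan φ tan δ ≤ −1, i.e. tan φ tan δ ≥ 1.
The boundary is |tan φ| · |tan δ| = 1, so |φ| = 90° − |δ| = 90° − 48.7° = 41.3° in the southern hemisphere.

|φ| = 41.3°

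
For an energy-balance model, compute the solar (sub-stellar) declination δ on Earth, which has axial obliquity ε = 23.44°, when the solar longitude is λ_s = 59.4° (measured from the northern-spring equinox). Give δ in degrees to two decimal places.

sin δ = sin ε · sin λ_s = sin 23.44° × sin 59.4° = 0.342393.
δ = arcsin(0.342393) = +20.02°.

δ = +20.02°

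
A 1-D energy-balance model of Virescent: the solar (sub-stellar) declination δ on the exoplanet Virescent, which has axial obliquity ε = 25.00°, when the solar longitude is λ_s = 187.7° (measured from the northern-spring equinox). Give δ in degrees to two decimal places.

δ = -3.25°

sin δ = sin ε · sin λ_s = sin 25.00° × sin 187.7° = -0.056625.
δ = arcsin(-0.056625) = -3.25°.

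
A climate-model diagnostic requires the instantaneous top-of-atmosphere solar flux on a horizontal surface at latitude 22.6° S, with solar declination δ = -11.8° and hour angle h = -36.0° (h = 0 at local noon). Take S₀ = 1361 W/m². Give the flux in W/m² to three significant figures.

1.10e+03 W/m²

cos θ_z = sin φ sin δ + cos φ cos δ cos h = 0.078587 + 0.731109 = 0.809696.
Flux = S₀ · cos θ_z = 1361 × 0.809696 = 1102 W/m².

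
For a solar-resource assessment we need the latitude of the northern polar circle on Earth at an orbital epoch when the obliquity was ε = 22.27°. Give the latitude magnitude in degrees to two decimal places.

The polar circle is the lowest latitude that experiences at least one full rotation of continuous daylight at the northern-summer solstice; it lies at |ϕ| = 90° − ε = 90° − 22.27° = 67.73°.

67.73°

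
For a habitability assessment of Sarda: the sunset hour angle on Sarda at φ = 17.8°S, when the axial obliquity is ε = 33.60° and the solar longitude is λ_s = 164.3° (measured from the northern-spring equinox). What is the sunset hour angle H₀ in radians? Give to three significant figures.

H₀ = 1.52 rad

Solar declination: sin δ = sin ε · sin λ_s = sin 33.60° × sin 164.3° = 0.14975, so δ = +8.612°.
cos H₀ = −tan φ · tan δ = −tan(-17.8°) × tan(+8.612°) = 0.0486, so H₀ = 1.5222 rad = 87.21°.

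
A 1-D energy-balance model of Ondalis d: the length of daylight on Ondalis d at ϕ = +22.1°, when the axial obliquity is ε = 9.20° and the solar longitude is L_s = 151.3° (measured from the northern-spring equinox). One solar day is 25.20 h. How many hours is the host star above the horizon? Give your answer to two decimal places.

Solar declination: sin δ = sin ε · sin L_s = sin 9.20° × sin 151.3° = 0.07678, so δ = +4.403°.
cos h₀ = −tan ϕ · tan δ = −tan(+22.1°) × tan(+4.403°) = -0.0313, so h₀ = 1.6021 rad = 91.79°.
Daylight = 2h₀/(2π) × 25.20 h = (1.6021/π) × 25.20 = 12.85 h.

12.85 h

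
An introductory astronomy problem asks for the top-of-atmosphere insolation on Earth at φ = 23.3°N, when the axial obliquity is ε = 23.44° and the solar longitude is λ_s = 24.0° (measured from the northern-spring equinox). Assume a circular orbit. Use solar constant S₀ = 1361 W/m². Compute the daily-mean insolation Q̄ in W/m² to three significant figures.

Q̄ ≈ 437 W/m²

Solar declination: sin δ = sin ε · sin λ_s = sin 23.44° × sin 24.0° = 0.16180, so δ = +9.311°.
cos H₀ = −tan(+23.3°) tan(+9.311°) = -0.0706, H₀ = 1.6415 rad.
Bracket: H₀ sin φ sin δ + cos φ cos δ sin H₀ = 1.6415×0.39555×0.16180 + 0.91845×0.98682×0.99750 = 0.105056 + 0.904079 = 1.009135.
Q̄ = (S₀/π) × [bracket] = (1361/π) × 1.009135 = 437.2 W/m².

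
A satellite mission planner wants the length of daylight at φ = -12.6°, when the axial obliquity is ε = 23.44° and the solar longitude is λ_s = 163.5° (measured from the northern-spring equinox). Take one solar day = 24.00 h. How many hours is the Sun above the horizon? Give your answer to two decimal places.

11.81 h

Solar declination: sin δ = sin ε · sin λ_s = sin 23.44° × sin 163.5° = 0.11298, so δ = +6.487°.
cos H₀ = −tan φ · tan δ = −tan(-12.6°) × tan(+6.487°) = 0.0254, so H₀ = 1.5454 rad = 88.54°.
Daylight = 2H₀/(2π) × 24.00 h = (1.5454/π) × 24.00 = 11.81 h.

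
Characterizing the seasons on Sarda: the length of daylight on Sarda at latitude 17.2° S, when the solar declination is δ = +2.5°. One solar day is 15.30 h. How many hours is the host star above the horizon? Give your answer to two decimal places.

cos h₀ = −tan ϕ · tan δ = −tan(-17.2°) × tan(+2.500°) = 0.0135, so h₀ = 1.5573 rad = 89.23°.
Daylight = 2h₀/(2π) × 15.30 h = (1.5573/π) × 15.30 = 7.58 h.

7.58 h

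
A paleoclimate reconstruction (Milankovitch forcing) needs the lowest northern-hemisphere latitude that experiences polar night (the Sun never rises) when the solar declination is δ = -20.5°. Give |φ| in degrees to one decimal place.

Polar night requires cos H₀ = −tan φ tan δ ≥ 1, i.e. tan φ tan δ ≤ −1.
The boundary is |tan φ| · |tan δ| = 1, so |φ| = 90° − |δ| = 90° − 20.5° = 69.5° in the northern hemisphere.

|φ| = 69.5°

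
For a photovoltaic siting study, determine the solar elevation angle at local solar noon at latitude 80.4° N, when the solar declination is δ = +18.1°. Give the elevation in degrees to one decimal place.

At local noon the hour angle is zero, so the zenith angle equals |φ − δ| = |+80.4° − (+18.100°)| = 62.300°.
Elevation = 90° − 62.300° = 27.7°.

27.7°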